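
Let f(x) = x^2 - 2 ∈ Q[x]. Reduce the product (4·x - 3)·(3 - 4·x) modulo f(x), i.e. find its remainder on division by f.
a · b ≡ 24·x - 41 (mod f(x))

First multiply in Q[x] without reducing: a · b = -16·x^2 + 24·x - 9. Now divide by f(x) = x^2 - 2, eliminating the leading term at each step:
  leading term -16·x^2: subtract (-16)·f(x) = 32 - 16·x^2, leaving 24·x - 41
The degree is now < 2, so this is the remainder. Hence a · b ≡ 24·x - 41 in Q[x]/(f).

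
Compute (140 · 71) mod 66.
40

Reduce the factors first: 140 ≡ 8, 71 ≡ 5 (mod 66), so 140 · 71 ≡ 8 · 5 (mod 66). 8 · 5 = 40. Dividing by 66: 40 = 0·66 + 40. So (140 · 71) mod 66 = 40.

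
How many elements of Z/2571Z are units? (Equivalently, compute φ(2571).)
An element a ∈ Z/2571Z is a unit iff gcd(a, 2571) = 1, so the number of units is φ(2571). φ is multiplicative, with φ(p^e) = p^e − p^(e−1). Factorise 2571 = 3 · 857. Then
  φ(2571) = (3 − 1) · (857 − 1) = 2 · 856 = 1712.

Final answer: Z/2571Z has φ(2571) = 1712 units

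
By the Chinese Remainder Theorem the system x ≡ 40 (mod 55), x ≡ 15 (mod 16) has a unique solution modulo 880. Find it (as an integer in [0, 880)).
The moduli 55, 16 are pairwise coprime, so by the CRT there is a unique solution mod 55·16 = 880.
Solve by successive substitution. Start with x ≡ 40 (mod 55).
  Combine with x ≡ 15 (mod 16): write x = 40 + 55·t and require 40 + 55·t ≡ 15 (mod 16), i.e. 55·t ≡ 15 − 40 ≡ 7 (mod 16). Since 55^(−1) ≡ 7 (mod 16) (55 ≡ 7 (mod 16)), t ≡ 7·7 ≡ 1 (mod 16). So x ≡ 40 + 55·1 = 95 (mod 880).
Unique solution in [0, 880): x = 95.

Final answer: x ≡ 95 (mod 880); the representative in [0, 880) is 95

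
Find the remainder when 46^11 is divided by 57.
31

Use repeated squaring. Binary(11) = 1011. Walk through the bits of the exponent 11 left-to-right: at each bit after the leading one, square the running value, then multiply by 46 if the bit is 1 (always reducing mod 57):
  bit 1 = 1 (leading): start with 46.
  bit 2 = 0: square 46^2 = 2116 ≡ 7 (mod 57).
  bit 3 = 1: square 7^2 = 49; bit is 1, so multiply 49·46 = 2254 ≡ 31 (mod 57).
  bit 4 = 1: square 31^2 = 961 ≡ 49; bit is 1, so multiply 49·46 = 2254 ≡ 31 (mod 57).
Final value: 46^11 ≡ 31 (mod 57).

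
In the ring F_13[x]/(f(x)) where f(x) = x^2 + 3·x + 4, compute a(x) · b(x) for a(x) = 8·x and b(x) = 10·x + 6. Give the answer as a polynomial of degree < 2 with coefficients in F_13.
a · b ≡ 3·x + 5 (mod f(x))

Multiply as integer polynomials: a · b = 80·x^2 + 48·x. Reducing coefficients mod 13: a · b ≡ 2·x^2 + 9·x. Now divide by f(x) = x^2 + 3·x + 4 in F_13[x], eliminating the leading term at each step:
  leading term 2·x^2: subtract (2)·f(x) = 2·x^2 + 6·x + 8, leaving 3·x + 5 (coefficients mod 13)
The degree is now < 2, so this is the remainder. Hence a · b ≡ 3·x + 5 in F_13[x]/(f).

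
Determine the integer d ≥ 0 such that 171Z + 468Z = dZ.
(171, 468) = (9); d = 9

In the PID Z, (a, b) is generated by gcd(a, b). Compute gcd(468, 171) with the extended Euclidean algorithm, tracking rows (r, s, t) with s·468 + t·171 = r:
  row A: (468, 1, 0)   [1·468 + 0·171 = 468]
  row B: (171, 0, 1)   [0·468 + 1·171 = 171]
  468 = 2·171 + 126   → row C = row A − 2·row B = (126, 1, −2)   [check: 1·468 − 2·171 = 126]
  171 = 1·126 + 45   → row D = row B − 1·row C = (45, −1, 3)   [check: −1·468 + 3·171 = 45]
  126 = 2·45 + 36   → row E = row C − 2·row D = (36, 3, −8)   [check: 3·468 − 8·171 = 36]
  45 = 1·36 + 9   → row F = row D − 1·row E = (9, −4, 11)   [check: −4·468 + 11·171 = 9]
  36 = 4·9 + 0   → remainder 0, stop. gcd = 9 (last nonzero row F).
So gcd(171, 468) = 9, with Bézout identity −4·468 + 11·171 = 9. Containment (⊇): the Bézout identity exhibits 9 as an element of (171, 468), giving (9) ⊆ (171, 468). Containment (⊆): since 9 | 171 and 9 | 468 (171 = 9·19, 468 = 9·52), every Z-linear combination of 171 and 468 is divisible by 9, so (171, 468) ⊆ (9). Therefore (171, 468) = (9), d = 9.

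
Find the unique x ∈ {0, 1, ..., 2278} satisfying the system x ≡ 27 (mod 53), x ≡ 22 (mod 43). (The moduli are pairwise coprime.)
The moduli 53, 43 are pairwise coprime, so by the CRT there is a unique solution mod 53·43 = 2279.
Solve by successive substitution. Start with x ≡ 27 (mod 53).
  Combine with x ≡ 22 (mod 43): write x = 27 + 53·t and require 27 + 53·t ≡ 22 (mod 43), i.e. 53·t ≡ 22 − 27 ≡ 38 (mod 43). Since 53^(−1) ≡ 13 (mod 43) (53 ≡ 10 (mod 43)), t ≡ 13·38 ≡ 21 (mod 43). So x ≡ 27 + 53·21 = 1140 (mod 2279).
Unique solution in [0, 2279): x = 1140.

Final answer: x ≡ 1140 (mod 2279); the representative in [0, 2279) is 1140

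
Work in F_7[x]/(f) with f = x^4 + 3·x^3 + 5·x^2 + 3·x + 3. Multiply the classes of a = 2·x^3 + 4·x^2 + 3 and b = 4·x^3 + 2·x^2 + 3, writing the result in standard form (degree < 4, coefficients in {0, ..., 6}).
a · b ≡ 4·x^3 + x^2 + 2·x + 6 (mod f(x))

Multiply as integer polynomials: a · b = 8·x^6 + 20·x^5 + 8·x^4 + 18·x^3 + 18·x^2 + 9. Reducing coefficients mod 7: a · b ≡ x^6 + 6·x^5 + x^4 + 4·x^3 + 4·x^2 + 2. Now divide by f(x) = x^4 + 3·x^3 + 5·x^2 + 3·x + 3 in F_7[x], eliminating the leading term at each step:
  leading term x^6: subtract (x^2)·f(x) = x^6 + 3·x^5 + 5·x^4 + 3·x^3 + 3·x^2, leaving 3·x^5 + 3·x^4 + x^3 + x^2 + 2 (coefficients mod 7)
  leading term 3·x^5: subtract (3·x)·f(x) = 3·x^5 + 2·x^4 + x^3 + 2·x^2 + 2·x, leaving x^4 + 6·x^2 + 5·x + 2 (coefficients mod 7)
  leading term x^4: subtract (1)·f(x) = x^4 + 3·x^3 + 5·x^2 + 3·x + 3, leaving 4·x^3 + x^2 + 2·x + 6 (coefficients mod 7)
The degree is now < 4, so this is the remainder. Hence a · b ≡ 4·x^3 + x^2 + 2·x + 6 in F_7[x]/(f).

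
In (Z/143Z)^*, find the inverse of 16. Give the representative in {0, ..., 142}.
16^(−1) ≡ 9 (mod 143)

Apply the extended Euclidean algorithm to (143, 16), tracking rows (r, s, t) with s·143 + t·16 = r. Each division r_prev = q·r_cur + r_new produces the new row as (previous row) − q·(current row):
  row A: (143, 1, 0)   [1·143 + 0·16 = 143]
  row B: (16, 0, 1)   [0·143 + 1·16 = 16]
  143 = 8·16 + 15   → row C = row A − 8·row B = (15, 1, −8)   [check: 1·143 − 8·16 = 15]
  16 = 1·15 + 1   → row D = row B − 1·row C = (1, −1, 9)   [check: −1·143 + 9·16 = 1]
  15 = 15·1 + 0   → remainder 0, stop. gcd = 1 (last nonzero row D).
The gcd is 1, so 16 is invertible mod 143. The last nonzero row gives −1·143 + 9·16 = 1, so t = 9. So 16^(−1) ≡ 9 (mod 143). Verify: 16 · 9 = 144 ≡ 1 (mod 143). ✓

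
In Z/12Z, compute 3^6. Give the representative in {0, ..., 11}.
9

Use repeated squaring. Binary(6) = 110. Walk through the bits of the exponent 6 left-to-right: at each bit after the leading one, square the running value, then multiply by 3 if the bit is 1 (always reducing mod 12):
  bit 1 = 1 (leading): start with 3.
  bit 2 = 1: square 3^2 = 9; bit is 1, so multiply 9·3 = 27 ≡ 3 (mod 12).
  bit 3 = 0: square 3^2 = 9 (mod 12).
Final value: 3^6 ≡ 9 (mod 12).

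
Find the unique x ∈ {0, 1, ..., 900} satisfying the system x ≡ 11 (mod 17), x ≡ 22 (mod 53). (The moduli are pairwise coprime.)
The moduli 17, 53 are pairwise coprime, so by the CRT there is a unique solution mod 17·53 = 901.
Solve by successive substitution. Start with x ≡ 11 (mod 17).
  Combine with x ≡ 22 (mod 53): write x = 11 + 17·t and require 11 + 17·t ≡ 22 (mod 53), i.e. 17·t ≡ 22 − 11 ≡ 11 (mod 53). Since 17^(−1) ≡ 25 (mod 53), t ≡ 25·11 ≡ 10 (mod 53). So x ≡ 11 + 17·10 = 181 (mod 901).
Unique solution in [0, 901): x = 181.

Final answer: x ≡ 181 (mod 901); the representative in [0, 901) is 181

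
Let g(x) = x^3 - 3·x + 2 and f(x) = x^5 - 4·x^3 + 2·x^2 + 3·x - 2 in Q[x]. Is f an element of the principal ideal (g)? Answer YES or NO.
In Q[x] the ideal (g) consists of all multiples of g, so f ∈ (g) iff g | f, i.e. iff the remainder of f on division by g is 0. Divide f by g (g is monic, so eliminate the leading term of the running remainder at each step):
  leading term x^5: subtract (x^2)·g(x) = x^5 - 3·x^3 + 2·x^2, leaving -x^3 + 3·x - 2
  leading term -x^3: subtract (-1)·g(x) = -x^3 + 3·x - 2, leaving 0
The remainder is 0, so f(x) = g(x) · h(x) with h(x) = x^2 - 1. Hence g | f, i.e. f ∈ (g).

Final answer: YES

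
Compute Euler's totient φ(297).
φ(297) = 180

φ is multiplicative, with φ(p^e) = p^e − p^(e−1). Factorise 297 = 3^3 · 11. Then
  φ(297) = (3^3 − 3^2) · (11 − 1) = 18 · 10 = 180.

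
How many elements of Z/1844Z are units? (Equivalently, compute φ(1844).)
An element a ∈ Z/1844Z is a unit iff gcd(a, 1844) = 1, so the number of units is φ(1844). φ is multiplicative, with φ(p^e) = p^e − p^(e−1). Factorise 1844 = 2^2 · 461. Then
  φ(1844) = (2^2 − 2^1) · (461 − 1) = 2 · 460 = 920.

Final answer: Z/1844Z has φ(1844) = 920 units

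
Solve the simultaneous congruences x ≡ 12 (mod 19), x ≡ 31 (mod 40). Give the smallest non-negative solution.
x ≡ 31 (mod 760); the representative in [0, 760) is 31

The moduli 19, 40 are pairwise coprime, so by the CRT there is a unique solution mod 19·40 = 760.
Solve by successive substitution. Start with x ≡ 12 (mod 19).
  Combine with x ≡ 31 (mod 40): write x = 12 + 19·t and require 12 + 19·t ≡ 31 (mod 40), i.e. 19·t ≡ 31 − 12 ≡ 19 (mod 40). Since 19^(−1) ≡ 19 (mod 40), t ≡ 19·19 ≡ 1 (mod 40). So x ≡ 12 + 19·1 = 31 (mod 760).
Unique solution in [0, 760): x = 31.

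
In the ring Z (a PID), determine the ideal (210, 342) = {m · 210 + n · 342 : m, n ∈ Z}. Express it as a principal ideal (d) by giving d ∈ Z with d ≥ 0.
(210, 342) = (6); d = 6

In the PID Z, (a, b) is generated by gcd(a, b). Compute gcd(342, 210) with the extended Euclidean algorithm, tracking rows (r, s, t) with s·342 + t·210 = r:
  row A: (342, 1, 0)   [1·342 + 0·210 = 342]
  row B: (210, 0, 1)   [0·342 + 1·210 = 210]
  342 = 1·210 + 132   → row C = row A − 1·row B = (132, 1, −1)   [check: 1·342 − 1·210 = 132]
  210 = 1·132 + 78   → row D = row B − 1·row C = (78, −1, 2)   [check: −1·342 + 2·210 = 78]
  132 = 1·78 + 54   → row E = row C − 1·row D = (54, 2, −3)   [check: 2·342 − 3·210 = 54]
  78 = 1·54 + 24   → row F = row D − 1·row E = (24, −3, 5)   [check: −3·342 + 5·210 = 24]
  54 = 2·24 + 6   → row G = row E − 2·row F = (6, 8, −13)   [check: 8·342 − 13·210 = 6]
  24 = 4·6 + 0   → remainder 0, stop. gcd = 6 (last nonzero row G).
So gcd(210, 342) = 6, with Bézout identity 8·342 − 13·210 = 6. Containment (⊇): the Bézout identity exhibits 6 as an element of (210, 342), giving (6) ⊆ (210, 342). Containment (⊆): since 6 | 210 and 6 | 342 (210 = 6·35, 342 = 6·57), every Z-linear combination of 210 and 342 is divisible by 6, so (210, 342) ⊆ (6). Therefore (210, 342) = (6), d = 6.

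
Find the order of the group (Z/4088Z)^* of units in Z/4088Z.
|(Z/4088Z)^*| = 1728

(Z/4088Z)^* consists of the classes a with gcd(a, 4088) = 1, so its order is φ(4088). φ is multiplicative, with φ(p^e) = p^e − p^(e−1). Factorise 4088 = 2^3 · 7 · 73. Then
  φ(4088) = (2^3 − 2^2) · (7 − 1) · (73 − 1) = 4 · 6 · 72 = 1728.
Thus |(Z/4088Z)^*| = 1728.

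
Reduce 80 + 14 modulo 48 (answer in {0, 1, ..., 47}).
Reduce the summands first: 80 ≡ 32 (mod 48), so 80 + 14 ≡ 32 + 14 (mod 48). 32 + 14 = 46; 46 = 0·48 + 46, so (80 + 14) mod 48 = 46.

Final answer: 46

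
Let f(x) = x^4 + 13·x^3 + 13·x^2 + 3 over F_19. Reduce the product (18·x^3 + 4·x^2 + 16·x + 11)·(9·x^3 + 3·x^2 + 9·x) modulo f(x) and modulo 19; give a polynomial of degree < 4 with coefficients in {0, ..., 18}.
Multiply as integer polynomials: a · b = 162·x^6 + 90·x^5 + 318·x^4 + 183·x^3 + 177·x^2 + 99·x. Reducing coefficients mod 19: a · b ≡ 10·x^6 + 14·x^5 + 14·x^4 + 12·x^3 + 6·x^2 + 4·x. Now divide by f(x) = x^4 + 13·x^3 + 13·x^2 + 3 in F_19[x], eliminating the leading term at each step:
  leading term 10·x^6: subtract (10·x^2)·f(x) = 10·x^6 + 16·x^5 + 16·x^4 + 11·x^2, leaving 17·x^5 + 17·x^4 + 12·x^3 + 14·x^2 + 4·x (coefficients mod 19)
  leading term 17·x^5: subtract (17·x)·f(x) = 17·x^5 + 12·x^4 + 12·x^3 + 13·x, leaving 5·x^4 + 14·x^2 + 10·x (coefficients mod 19)
  leading term 5·x^4: subtract (5)·f(x) = 5·x^4 + 8·x^3 + 8·x^2 + 15, leaving 11·x^3 + 6·x^2 + 10·x + 4 (coefficients mod 19)
The degree is now < 4, so this is the remainder. Hence a · b ≡ 11·x^3 + 6·x^2 + 10·x + 4 in F_19[x]/(f).

Final answer: a · b ≡ 11·x^3 + 6·x^2 + 10·x + 4 (mod f(x))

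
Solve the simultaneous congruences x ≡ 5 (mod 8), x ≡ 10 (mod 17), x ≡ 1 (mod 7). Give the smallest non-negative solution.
The moduli 8, 17, 7 are pairwise coprime, so by the CRT there is a unique solution mod 8·17·7 = 952.
Solve by successive substitution. Start with x ≡ 5 (mod 8).
  Combine with x ≡ 10 (mod 17): write x = 5 + 8·t and require 5 + 8·t ≡ 10 (mod 17), i.e. 8·t ≡ 10 − 5 ≡ 5 (mod 17). Since 8^(−1) ≡ 15 (mod 17), t ≡ 15·5 ≡ 7 (mod 17). So x ≡ 5 + 8·7 = 61 (mod 136).
  Combine with x ≡ 1 (mod 7): write x = 61 + 136·t and require 61 + 136·t ≡ 1 (mod 7), i.e. 136·t ≡ 1 − 61 ≡ 3 (mod 7). Since 136^(−1) ≡ 5 (mod 7) (136 ≡ 3 (mod 7)), t ≡ 5·3 ≡ 1 (mod 7). So x ≡ 61 + 136·1 = 197 (mod 952).
Unique solution in [0, 952): x = 197.

Final answer: x ≡ 197 (mod 952); the representative in [0, 952) is 197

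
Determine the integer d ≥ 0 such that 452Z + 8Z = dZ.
(452, 8) = (4); d = 4

In the PID Z, (a, b) is generated by gcd(a, b). Compute gcd(452, 8) with the extended Euclidean algorithm, tracking rows (r, s, t) with s·452 + t·8 = r:
  row A: (452, 1, 0)   [1·452 + 0·8 = 452]
  row B: (8, 0, 1)   [0·452 + 1·8 = 8]
  452 = 56·8 + 4   → row C = row A − 56·row B = (4, 1, −56)   [check: 1·452 − 56·8 = 4]
  8 = 2·4 + 0   → remainder 0, stop. gcd = 4 (last nonzero row C).
So gcd(452, 8) = 4, with Bézout identity 1·452 − 56·8 = 4. Containment (⊇): the Bézout identity exhibits 4 as an element of (452, 8), giving (4) ⊆ (452, 8). Containment (⊆): since 4 | 452 and 4 | 8 (452 = 4·113, 8 = 4·2), every Z-linear combination of 452 and 8 is divisible by 4, so (452, 8) ⊆ (4). Therefore (452, 8) = (4), d = 4.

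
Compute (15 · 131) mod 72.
21

Reduce the factors first: 131 ≡ 59 (mod 72), so 15 · 131 ≡ 15 · 59 (mod 72). 15 · 59 = 885. Dividing by 72: 885 = 12·72 + 21. So (15 · 131) mod 72 = 21.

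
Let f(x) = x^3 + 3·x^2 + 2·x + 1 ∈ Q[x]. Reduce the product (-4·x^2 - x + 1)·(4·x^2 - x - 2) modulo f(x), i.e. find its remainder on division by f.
a · b ≡ -99·x^2 - 79·x - 50 (mod f(x))

First multiply in Q[x] without reducing: a · b = -16·x^4 + 13·x^2 + x - 2. Now divide by f(x) = x^3 + 3·x^2 + 2·x + 1, eliminating the leading term at each step:
  leading term -16·x^4: subtract (-16·x)·f(x) = -16·x^4 - 48·x^3 - 32·x^2 - 16·x, leaving 48·x^3 + 45·x^2 + 17·x - 2
  leading term 48·x^3: subtract (48)·f(x) = 48·x^3 + 144·x^2 + 96·x + 48, leaving -99·x^2 - 79·x - 50
The degree is now < 3, so this is the remainder. Hence a · b ≡ -99·x^2 - 79·x - 50 in Q[x]/(f).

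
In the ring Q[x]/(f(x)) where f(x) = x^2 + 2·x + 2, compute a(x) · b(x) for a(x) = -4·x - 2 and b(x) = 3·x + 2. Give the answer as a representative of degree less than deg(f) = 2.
a · b ≡ 10·x + 20 (mod f(x))

First multiply in Q[x] without reducing: a · b = -12·x^2 - 14·x - 4. Now divide by f(x) = x^2 + 2·x + 2, eliminating the leading term at each step:
  leading term -12·x^2: subtract (-12)·f(x) = -12·x^2 - 24·x - 24, leaving 10·x + 20
The degree is now < 2, so this is the remainder. Hence a · b ≡ 10·x + 20 in Q[x]/(f).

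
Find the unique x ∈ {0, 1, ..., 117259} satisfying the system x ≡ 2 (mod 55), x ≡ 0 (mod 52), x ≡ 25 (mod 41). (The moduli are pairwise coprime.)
x ≡ 96252 (mod 117260); the representative in [0, 117260) is 96252

The moduli 55, 52, 41 are pairwise coprime, so by the CRT there is a unique solution mod 55·52·41 = 117260.
Solve by successive substitution. Start with x ≡ 2 (mod 55).
  Combine with x ≡ 0 (mod 52): write x = 2 + 55·t and require 2 + 55·t ≡ 0 (mod 52), i.e. 55·t ≡ 0 − 2 ≡ 50 (mod 52). Since 55^(−1) ≡ 35 (mod 52) (55 ≡ 3 (mod 52)), t ≡ 35·50 ≡ 34 (mod 52). So x ≡ 2 + 55·34 = 1872 (mod 2860).
  Combine with x ≡ 25 (mod 41): write x = 1872 + 2860·t and require 1872 + 2860·t ≡ 25 (mod 41), i.e. 2860·t ≡ 25 − 1872 ≡ 39 (mod 41). Since 2860^(−1) ≡ 4 (mod 41) (2860 ≡ 31 (mod 41)), t ≡ 4·39 ≡ 33 (mod 41). So x ≡ 1872 + 2860·33 = 96252 (mod 117260).
Unique solution in [0, 117260): x = 96252.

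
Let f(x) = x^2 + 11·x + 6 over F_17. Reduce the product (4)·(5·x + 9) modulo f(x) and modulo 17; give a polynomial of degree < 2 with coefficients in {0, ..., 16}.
Multiply as integer polynomials: a · b = 20·x + 36. Reducing coefficients mod 17: a · b ≡ 3·x + 2. This already has degree < 2, so no reduction by f is needed. Hence a · b ≡ 3·x + 2 in F_17[x]/(f).

Final answer: a · b ≡ 3·x + 2 (mod f(x))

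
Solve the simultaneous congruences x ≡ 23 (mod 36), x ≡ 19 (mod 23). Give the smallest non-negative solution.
The moduli 36, 23 are pairwise coprime, so by the CRT there is a unique solution mod 36·23 = 828.
Solve by successive substitution. Start with x ≡ 23 (mod 36).
  Combine with x ≡ 19 (mod 23): write x = 23 + 36·t and require 23 + 36·t ≡ 19 (mod 23), i.e. 36·t ≡ 19 − 23 ≡ 19 (mod 23). Since 36^(−1) ≡ 16 (mod 23) (36 ≡ 13 (mod 23)), t ≡ 16·19 ≡ 5 (mod 23). So x ≡ 23 + 36·5 = 203 (mod 828).
Unique solution in [0, 828): x = 203.

Final answer: x ≡ 203 (mod 828); the representative in [0, 828) is 203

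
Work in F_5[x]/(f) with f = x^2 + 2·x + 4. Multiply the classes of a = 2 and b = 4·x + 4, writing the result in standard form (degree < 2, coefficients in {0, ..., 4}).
Multiply as integer polynomials: a · b = 8·x + 8. Reducing coefficients mod 5: a · b ≡ 3·x + 3. This already has degree < 2, so no reduction by f is needed. Hence a · b ≡ 3·x + 3 in F_5[x]/(f).

Final answer: a · b ≡ 3·x + 3 (mod f(x))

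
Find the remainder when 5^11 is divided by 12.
Use repeated squaring. Binary(11) = 1011. Walk through the bits of the exponent 11 left-to-right: at each bit after the leading one, square the running value, then multiply by 5 if the bit is 1 (always reducing mod 12):
  bit 1 = 1 (leading): start with 5.
  bit 2 = 0: square 5^2 = 25 ≡ 1 (mod 12).
  bit 3 = 1: square 1^2 = 1; bit is 1, so multiply 1·5 = 5 (mod 12).
  bit 4 = 1: square 5^2 = 25 ≡ 1; bit is 1, so multiply 1·5 = 5 (mod 12).
Final value: 5^11 ≡ 5 (mod 12).

Final answer: 5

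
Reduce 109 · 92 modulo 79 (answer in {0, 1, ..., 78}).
74

Reduce the factors first: 109 ≡ 30, 92 ≡ 13 (mod 79), so 109 · 92 ≡ 30 · 13 (mod 79). 30 · 13 = 390. Dividing by 79: 390 = 4·79 + 74. So (109 · 92) mod 79 = 74.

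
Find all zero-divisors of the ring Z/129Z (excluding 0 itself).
An element a ∈ Z/129Z (with a ≠ 0) is a zero-divisor iff gcd(a, 129) > 1 (because a is a unit precisely when gcd(a, n) = 1, and in Z/nZ every nonzero, non-unit element is a zero-divisor). Scan a = 1, ..., 128 and keep those with gcd(a, 129) > 1:
  gcd(3, 129) = 3, gcd(6, 129) = 3, gcd(9, 129) = 3, gcd(12, 129) = 3, gcd(15, 129) = 3, gcd(18, 129) = 3, gcd(21, 129) = 3, gcd(24, 129) = 3, gcd(27, 129) = 3, gcd(30, 129) = 3, gcd(33, 129) = 3, gcd(36, 129) = 3, gcd(39, 129) = 3, gcd(42, 129) = 3, gcd(43, 129) = 43, gcd(45, 129) = 3, gcd(48, 129) = 3, gcd(51, 129) = 3, gcd(54, 129) = 3, gcd(57, 129) = 3, gcd(60, 129) = 3, gcd(63, 129) = 3, gcd(66, 129) = 3, gcd(69, 129) = 3, gcd(72, 129) = 3, gcd(75, 129) = 3, gcd(78, 129) = 3, gcd(81, 129) = 3, gcd(84, 129) = 3, gcd(86, 129) = 43, gcd(87, 129) = 3, gcd(90, 129) = 3, gcd(93, 129) = 3, gcd(96, 129) = 3, gcd(99, 129) = 3, gcd(102, 129) = 3, gcd(105, 129) = 3, gcd(108, 129) = 3, gcd(111, 129) = 3, gcd(114, 129) = 3, gcd(117, 129) = 3, gcd(120, 129) = 3, gcd(123, 129) = 3, gcd(126, 129) = 3.
All other a ∈ {1, ..., 128} have gcd(a, 129) = 1 and are units. So the nonzero zero-divisors are exactly the 44 values of a appearing in this scan.

Final answer: nonzero zero-divisors of Z/129Z = {3, 6, 9, 12, 15, 18, 21, 24, 27, 30, 33, 36, 39, 42, 43, 45, 48, 51, 54, 57, 60, 63, 66, 69, 72, 75, 78, 81, 84, 86, 87, 90, 93, 96, 99, 102, 105, 108, 111, 114, 117, 120, 123, 126}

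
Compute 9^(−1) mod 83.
Apply the extended Euclidean algorithm to (83, 9), tracking rows (r, s, t) with s·83 + t·9 = r. Each division r_prev = q·r_cur + r_new produces the new row as (previous row) − q·(current row):
  row A: (83, 1, 0)   [1·83 + 0·9 = 83]
  row B: (9, 0, 1)   [0·83 + 1·9 = 9]
  83 = 9·9 + 2   → row C = row A − 9·row B = (2, 1, −9)   [check: 1·83 − 9·9 = 2]
  9 = 4·2 + 1   → row D = row B − 4·row C = (1, −4, 37)   [check: −4·83 + 37·9 = 1]
  2 = 2·1 + 0   → remainder 0, stop. gcd = 1 (last nonzero row D).
The gcd is 1, so 9 is invertible mod 83. The last nonzero row gives −4·83 + 37·9 = 1, so t = 37. So 9^(−1) ≡ 37 (mod 83). Verify: 9 · 37 = 333 ≡ 1 (mod 83). ✓

Final answer: 9^(−1) ≡ 37 (mod 83)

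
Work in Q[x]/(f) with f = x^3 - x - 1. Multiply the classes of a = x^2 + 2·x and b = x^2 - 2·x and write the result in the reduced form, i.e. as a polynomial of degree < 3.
First multiply in Q[x] without reducing: a · b = x^4 - 4·x^2. Now divide by f(x) = x^3 - x - 1, eliminating the leading term at each step:
  leading term x^4: subtract (x)·f(x) = x^4 - x^2 - x, leaving -3·x^2 + x
The degree is now < 3, so this is the remainder. Hence a · b ≡ -3·x^2 + x in Q[x]/(f).

Final answer: a · b ≡ -3·x^2 + x (mod f(x))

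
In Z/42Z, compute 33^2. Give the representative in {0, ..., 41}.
39

Use repeated squaring. Binary(2) = 10. Walk through the bits of the exponent 2 left-to-right: at each bit after the leading one, square the running value, then multiply by 33 if the bit is 1 (always reducing mod 42):
  bit 1 = 1 (leading): start with 33.
  bit 2 = 0: square 33^2 = 1089 ≡ 39 (mod 42).
Final value: 33^2 ≡ 39 (mod 42).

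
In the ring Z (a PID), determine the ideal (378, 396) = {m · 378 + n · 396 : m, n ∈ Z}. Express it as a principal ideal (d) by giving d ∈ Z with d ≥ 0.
In the PID Z, (a, b) is generated by gcd(a, b). Compute gcd(396, 378) with the extended Euclidean algorithm, tracking rows (r, s, t) with s·396 + t·378 = r:
  row A: (396, 1, 0)   [1·396 + 0·378 = 396]
  row B: (378, 0, 1)   [0·396 + 1·378 = 378]
  396 = 1·378 + 18   → row C = row A − 1·row B = (18, 1, −1)   [check: 1·396 − 1·378 = 18]
  378 = 21·18 + 0   → remainder 0, stop. gcd = 18 (last nonzero row C).
So gcd(378, 396) = 18, with Bézout identity 1·396 − 1·378 = 18. Containment (⊇): the Bézout identity exhibits 18 as an element of (378, 396), giving (18) ⊆ (378, 396). Containment (⊆): since 18 | 378 and 18 | 396 (378 = 18·21, 396 = 18·22), every Z-linear combination of 378 and 396 is divisible by 18, so (378, 396) ⊆ (18). Therefore (378, 396) = (18), d = 18.

Final answer: (378, 396) = (18); d = 18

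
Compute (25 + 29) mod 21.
Reduce the summands first: 25 ≡ 4, 29 ≡ 8 (mod 21), so 25 + 29 ≡ 4 + 8 (mod 21). 4 + 8 = 12; 12 = 0·21 + 12, so (25 + 29) mod 21 = 12.

Final answer: 12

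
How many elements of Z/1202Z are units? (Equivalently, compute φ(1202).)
An element a ∈ Z/1202Z is a unit iff gcd(a, 1202) = 1, so the number of units is φ(1202). φ is multiplicative, with φ(p^e) = p^e − p^(e−1). Factorise 1202 = 2 · 601. Then
  φ(1202) = (2 − 1) · (601 − 1) = 1 · 600 = 600.

Final answer: Z/1202Z has φ(1202) = 600 units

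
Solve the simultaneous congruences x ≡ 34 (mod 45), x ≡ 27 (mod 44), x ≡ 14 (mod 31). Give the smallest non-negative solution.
x ≡ 53179 (mod 61380); the representative in [0, 61380) is 53179

The moduli 45, 44, 31 are pairwise coprime, so by the CRT there is a unique solution mod 45·44·31 = 61380.
Solve by successive substitution. Start with x ≡ 34 (mod 45).
  Combine with x ≡ 27 (mod 44): write x = 34 + 45·t and require 34 + 45·t ≡ 27 (mod 44), i.e. 45·t ≡ 27 − 34 ≡ 37 (mod 44). Since 45^(−1) ≡ 1 (mod 44) (45 ≡ 1 (mod 44)), t ≡ 1·37 ≡ 37 (mod 44). So x ≡ 34 + 45·37 = 1699 (mod 1980).
  Combine with x ≡ 14 (mod 31): write x = 1699 + 1980·t and require 1699 + 1980·t ≡ 14 (mod 31), i.e. 1980·t ≡ 14 − 1699 ≡ 20 (mod 31). Since 1980^(−1) ≡ 23 (mod 31) (1980 ≡ 27 (mod 31)), t ≡ 23·20 ≡ 26 (mod 31). So x ≡ 1699 + 1980·26 = 53179 (mod 61380).
Unique solution in [0, 61380): x = 53179.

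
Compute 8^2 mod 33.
31

Use repeated squaring. Binary(2) = 10. Walk through the bits of the exponent 2 left-to-right: at each bit after the leading one, square the running value, then multiply by 8 if the bit is 1 (always reducing mod 33):
  bit 1 = 1 (leading): start with 8.
  bit 2 = 0: square 8^2 = 64 ≡ 31 (mod 33).
Final value: 8^2 ≡ 31 (mod 33).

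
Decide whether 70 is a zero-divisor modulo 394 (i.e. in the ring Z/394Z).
gcd(70, 394) = 2 > 1, so 70 is not a unit in Z/394Z. In Z/nZ every nonzero non-unit is a zero-divisor: explicitly, take b = 394/gcd = 197 ≠ 0 (mod 394); then 70·197 = 13790 = 35·394, i.e. 70·197 ≡ 0 (mod 394). So 70 is a zero-divisor.

Final answer: YES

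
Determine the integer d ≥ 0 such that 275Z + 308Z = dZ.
(275, 308) = (11); d = 11

In the PID Z, (a, b) is generated by gcd(a, b). Compute gcd(308, 275) with the extended Euclidean algorithm, tracking rows (r, s, t) with s·308 + t·275 = r:
  row A: (308, 1, 0)   [1·308 + 0·275 = 308]
  row B: (275, 0, 1)   [0·308 + 1·275 = 275]
  308 = 1·275 + 33   → row C = row A − 1·row B = (33, 1, −1)   [check: 1·308 − 1·275 = 33]
  275 = 8·33 + 11   → row D = row B − 8·row C = (11, −8, 9)   [check: −8·308 + 9·275 = 11]
  33 = 3·11 + 0   → remainder 0, stop. gcd = 11 (last nonzero row D).
So gcd(275, 308) = 11, with Bézout identity −8·308 + 9·275 = 11. Containment (⊇): the Bézout identity exhibits 11 as an element of (275, 308), giving (11) ⊆ (275, 308). Containment (⊆): since 11 | 275 and 11 | 308 (275 = 11·25, 308 = 11·28), every Z-linear combination of 275 and 308 is divisible by 11, so (275, 308) ⊆ (11). Therefore (275, 308) = (11), d = 11.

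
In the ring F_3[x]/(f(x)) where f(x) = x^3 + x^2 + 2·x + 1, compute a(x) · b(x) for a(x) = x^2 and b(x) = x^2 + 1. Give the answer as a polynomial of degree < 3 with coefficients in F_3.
a · b ≡ x + 1 (mod f(x))

Multiply as integer polynomials: a · b = x^4 + x^2. Reducing coefficients mod 3: a · b ≡ x^4 + x^2. Now divide by f(x) = x^3 + x^2 + 2·x + 1 in F_3[x], eliminating the leading term at each step:
  leading term x^4: subtract (x)·f(x) = x^4 + x^3 + 2·x^2 + x, leaving 2·x^3 + 2·x^2 + 2·x (coefficients mod 3)
  leading term 2·x^3: subtract (2)·f(x) = 2·x^3 + 2·x^2 + x + 2, leaving x + 1 (coefficients mod 3)
The degree is now < 3, so this is the remainder. Hence a · b ≡ x + 1 in F_3[x]/(f).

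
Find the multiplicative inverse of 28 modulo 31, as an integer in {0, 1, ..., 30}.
Apply the extended Euclidean algorithm to (31, 28), tracking rows (r, s, t) with s·31 + t·28 = r. Each division r_prev = q·r_cur + r_new produces the new row as (previous row) − q·(current row):
  row A: (31, 1, 0)   [1·31 + 0·28 = 31]
  row B: (28, 0, 1)   [0·31 + 1·28 = 28]
  31 = 1·28 + 3   → row C = row A − 1·row B = (3, 1, −1)   [check: 1·31 − 1·28 = 3]
  28 = 9·3 + 1   → row D = row B − 9·row C = (1, −9, 10)   [check: −9·31 + 10·28 = 1]
  3 = 3·1 + 0   → remainder 0, stop. gcd = 1 (last nonzero row D).
The gcd is 1, so 28 is invertible mod 31. The last nonzero row gives −9·31 + 10·28 = 1, so t = 10. So 28^(−1) ≡ 10 (mod 31). Verify: 28 · 10 = 280 ≡ 1 (mod 31). ✓

Final answer: 28^(−1) ≡ 10 (mod 31)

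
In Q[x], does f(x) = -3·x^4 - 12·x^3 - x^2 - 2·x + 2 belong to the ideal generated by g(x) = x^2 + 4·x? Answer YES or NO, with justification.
In Q[x] the ideal (g) consists of all multiples of g, so f ∈ (g) iff g | f, i.e. iff the remainder of f on division by g is 0. Divide f by g (g is monic, so eliminate the leading term of the running remainder at each step):
  leading term -3·x^4: subtract (-3·x^2)·g(x) = -3·x^4 - 12·x^3, leaving -x^2 - 2·x + 2
  leading term -x^2: subtract (-1)·g(x) = -x^2 - 4·x, leaving 2·x + 2
The remainder r(x) = 2·x + 2 ≠ 0 (and deg r < deg g), so g ∤ f, i.e. f ∉ (g).

Final answer: NO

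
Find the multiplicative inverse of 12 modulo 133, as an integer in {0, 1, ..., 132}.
12^(−1) ≡ 122 (mod 133)

Apply the extended Euclidean algorithm to (133, 12), tracking rows (r, s, t) with s·133 + t·12 = r. Each division r_prev = q·r_cur + r_new produces the new row as (previous row) − q·(current row):
  row A: (133, 1, 0)   [1·133 + 0·12 = 133]
  row B: (12, 0, 1)   [0·133 + 1·12 = 12]
  133 = 11·12 + 1   → row C = row A − 11·row B = (1, 1, −11)   [check: 1·133 − 11·12 = 1]
  12 = 12·1 + 0   → remainder 0, stop. gcd = 1 (last nonzero row C).
The gcd is 1, so 12 is invertible mod 133. The last nonzero row gives 1·133 − 11·12 = 1, so t = −11. So 12^(−1) ≡ −11 ≡ 122 (mod 133). Verify: 12 · 122 = 1464 ≡ 1 (mod 133). ✓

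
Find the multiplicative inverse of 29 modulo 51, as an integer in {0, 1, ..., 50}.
29^(−1) ≡ 44 (mod 51)

Apply the extended Euclidean algorithm to (51, 29), tracking rows (r, s, t) with s·51 + t·29 = r. Each division r_prev = q·r_cur + r_new produces the new row as (previous row) − q·(current row):
  row A: (51, 1, 0)   [1·51 + 0·29 = 51]
  row B: (29, 0, 1)   [0·51 + 1·29 = 29]
  51 = 1·29 + 22   → row C = row A − 1·row B = (22, 1, −1)   [check: 1·51 − 1·29 = 22]
  29 = 1·22 + 7   → row D = row B − 1·row C = (7, −1, 2)   [check: −1·51 + 2·29 = 7]
  22 = 3·7 + 1   → row E = row C − 3·row D = (1, 4, −7)   [check: 4·51 − 7·29 = 1]
  7 = 7·1 + 0   → remainder 0, stop. gcd = 1 (last nonzero row E).
The gcd is 1, so 29 is invertible mod 51. The last nonzero row gives 4·51 − 7·29 = 1, so t = −7. So 29^(−1) ≡ −7 ≡ 44 (mod 51). Verify: 29 · 44 = 1276 ≡ 1 (mod 51). ✓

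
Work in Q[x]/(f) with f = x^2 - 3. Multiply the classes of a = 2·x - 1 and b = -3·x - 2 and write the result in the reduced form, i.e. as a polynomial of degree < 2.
a · b ≡ -x - 16 (mod f(x))

First multiply in Q[x] without reducing: a · b = -6·x^2 - x + 2. Now divide by f(x) = x^2 - 3, eliminating the leading term at each step:
  leading term -6·x^2: subtract (-6)·f(x) = 18 - 6·x^2, leaving -x - 16
The degree is now < 2, so this is the remainder. Hence a · b ≡ -x - 16 in Q[x]/(f).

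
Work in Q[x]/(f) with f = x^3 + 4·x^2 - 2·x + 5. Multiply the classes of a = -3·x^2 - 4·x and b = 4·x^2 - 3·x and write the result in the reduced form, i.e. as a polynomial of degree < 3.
First multiply in Q[x] without reducing: a · b = -12·x^4 - 7·x^3 + 12·x^2. Now divide by f(x) = x^3 + 4·x^2 - 2·x + 5, eliminating the leading term at each step:
  leading term -12·x^4: subtract (-12·x)·f(x) = -12·x^4 - 48·x^3 + 24·x^2 - 60·x, leaving 41·x^3 - 12·x^2 + 60·x
  leading term 41·x^3: subtract (41)·f(x) = 41·x^3 + 164·x^2 - 82·x + 205, leaving -176·x^2 + 142·x - 205
The degree is now < 3, so this is the remainder. Hence a · b ≡ -176·x^2 + 142·x - 205 in Q[x]/(f).

Final answer: a · b ≡ -176·x^2 + 142·x - 205 (mod f(x))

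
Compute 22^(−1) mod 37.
Apply the extended Euclidean algorithm to (37, 22), tracking rows (r, s, t) with s·37 + t·22 = r. Each division r_prev = q·r_cur + r_new produces the new row as (previous row) − q·(current row):
  row A: (37, 1, 0)   [1·37 + 0·22 = 37]
  row B: (22, 0, 1)   [0·37 + 1·22 = 22]
  37 = 1·22 + 15   → row C = row A − 1·row B = (15, 1, −1)   [check: 1·37 − 1·22 = 15]
  22 = 1·15 + 7   → row D = row B − 1·row C = (7, −1, 2)   [check: −1·37 + 2·22 = 7]
  15 = 2·7 + 1   → row E = row C − 2·row D = (1, 3, −5)   [check: 3·37 − 5·22 = 1]
  7 = 7·1 + 0   → remainder 0, stop. gcd = 1 (last nonzero row E).
The gcd is 1, so 22 is invertible mod 37. The last nonzero row gives 3·37 − 5·22 = 1, so t = −5. So 22^(−1) ≡ −5 ≡ 32 (mod 37). Verify: 22 · 32 = 704 ≡ 1 (mod 37). ✓

Final answer: 22^(−1) ≡ 32 (mod 37)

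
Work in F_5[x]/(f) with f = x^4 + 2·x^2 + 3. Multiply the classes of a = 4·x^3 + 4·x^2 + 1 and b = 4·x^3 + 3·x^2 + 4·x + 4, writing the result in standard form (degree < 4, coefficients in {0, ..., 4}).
a · b ≡ 4·x^2 + 1 (mod f(x))

Multiply as integer polynomials: a · b = 16·x^6 + 28·x^5 + 28·x^4 + 36·x^3 + 19·x^2 + 4·x + 4. Reducing coefficients mod 5: a · b ≡ x^6 + 3·x^5 + 3·x^4 + x^3 + 4·x^2 + 4·x + 4. Now divide by f(x) = x^4 + 2·x^2 + 3 in F_5[x], eliminating the leading term at each step:
  leading term x^6: subtract (x^2)·f(x) = x^6 + 2·x^4 + 3·x^2, leaving 3·x^5 + x^4 + x^3 + x^2 + 4·x + 4 (coefficients mod 5)
  leading term 3·x^5: subtract (3·x)·f(x) = 3·x^5 + x^3 + 4·x, leaving x^4 + x^2 + 4 (coefficients mod 5)
  leading term x^4: subtract (1)·f(x) = x^4 + 2·x^2 + 3, leaving 4·x^2 + 1 (coefficients mod 5)
The degree is now < 4, so this is the remainder. Hence a · b ≡ 4·x^2 + 1 in F_5[x]/(f).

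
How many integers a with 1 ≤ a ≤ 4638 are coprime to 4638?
The number of a ∈ {1, ..., 4638} with gcd(a, 4638) = 1 is by definition Euler's totient φ(4638). φ is multiplicative, with φ(p^e) = p^e − p^(e−1). Factorise 4638 = 2 · 3 · 773. Then
  φ(4638) = (2 − 1) · (3 − 1) · (773 − 1) = 1 · 2 · 772 = 1544.
So there are 1544 such integers.

Final answer: 1544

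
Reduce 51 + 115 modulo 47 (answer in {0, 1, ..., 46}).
25

Reduce the summands first: 51 ≡ 4, 115 ≡ 21 (mod 47), so 51 + 115 ≡ 4 + 21 (mod 47). 4 + 21 = 25; 25 = 0·47 + 25, so (51 + 115) mod 47 = 25.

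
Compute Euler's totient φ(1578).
φ is multiplicative, with φ(p^e) = p^e − p^(e−1). Factorise 1578 = 2 · 3 · 263. Then
  φ(1578) = (2 − 1) · (3 − 1) · (263 − 1) = 1 · 2 · 262 = 524.

Final answer: φ(1578) = 524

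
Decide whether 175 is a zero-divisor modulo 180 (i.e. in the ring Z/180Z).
YES

gcd(175, 180) = 5 > 1, so 175 is not a unit in Z/180Z. In Z/nZ every nonzero non-unit is a zero-divisor: explicitly, take b = 180/gcd = 36 ≠ 0 (mod 180); then 175·36 = 6300 = 35·180, i.e. 175·36 ≡ 0 (mod 180). So 175 is a zero-divisor.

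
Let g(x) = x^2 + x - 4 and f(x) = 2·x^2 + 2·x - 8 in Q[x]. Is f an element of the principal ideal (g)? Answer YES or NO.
YES

In Q[x] the ideal (g) consists of all multiples of g, so f ∈ (g) iff g | f, i.e. iff the remainder of f on division by g is 0. Divide f by g (g is monic, so eliminate the leading term of the running remainder at each step):
  leading term 2·x^2: subtract (2)·g(x) = 2·x^2 + 2·x - 8, leaving 0
The remainder is 0, so f(x) = g(x) · h(x) with h(x) = 2. Hence g | f, i.e. f ∈ (g).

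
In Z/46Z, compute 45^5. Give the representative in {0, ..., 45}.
Use repeated squaring. Binary(5) = 101. Walk through the bits of the exponent 5 left-to-right: at each bit after the leading one, square the running value, then multiply by 45 if the bit is 1 (always reducing mod 46):
  bit 1 = 1 (leading): start with 45.
  bit 2 = 0: square 45^2 = 2025 ≡ 1 (mod 46).
  bit 3 = 1: square 1^2 = 1; bit is 1, so multiply 1·45 = 45 (mod 46).
Final value: 45^5 ≡ 45 (mod 46).

Final answer: 45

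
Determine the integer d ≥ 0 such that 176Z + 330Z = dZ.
(176, 330) = (22); d = 22

In the PID Z, (a, b) is generated by gcd(a, b). Compute gcd(330, 176) with the extended Euclidean algorithm, tracking rows (r, s, t) with s·330 + t·176 = r:
  row A: (330, 1, 0)   [1·330 + 0·176 = 330]
  row B: (176, 0, 1)   [0·330 + 1·176 = 176]
  330 = 1·176 + 154   → row C = row A − 1·row B = (154, 1, −1)   [check: 1·330 − 1·176 = 154]
  176 = 1·154 + 22   → row D = row B − 1·row C = (22, −1, 2)   [check: −1·330 + 2·176 = 22]
  154 = 7·22 + 0   → remainder 0, stop. gcd = 22 (last nonzero row D).
So gcd(176, 330) = 22, with Bézout identity −1·330 + 2·176 = 22. Containment (⊇): the Bézout identity exhibits 22 as an element of (176, 330), giving (22) ⊆ (176, 330). Containment (⊆): since 22 | 176 and 22 | 330 (176 = 22·8, 330 = 22·15), every Z-linear combination of 176 and 330 is divisible by 22, so (176, 330) ⊆ (22). Therefore (176, 330) = (22), d = 22.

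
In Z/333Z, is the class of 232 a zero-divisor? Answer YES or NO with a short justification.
gcd(232, 333) = 1, so 232 is a unit in Z/333Z (it has a multiplicative inverse). A unit cannot be a zero-divisor: if 232·b ≡ 0 then multiplying both sides by 232^(−1) gives b ≡ 0. So 232 is not a zero-divisor.

Final answer: NO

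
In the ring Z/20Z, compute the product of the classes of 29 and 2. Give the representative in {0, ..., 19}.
Reduce the factors first: 29 ≡ 9 (mod 20), so 29 · 2 ≡ 9 · 2 (mod 20). 9 · 2 = 18. Dividing by 20: 18 = 0·20 + 18. So (29 · 2) mod 20 = 18.

Final answer: 18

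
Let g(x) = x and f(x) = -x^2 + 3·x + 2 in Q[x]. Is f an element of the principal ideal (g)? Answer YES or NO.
In Q[x] the ideal (g) consists of all multiples of g, so f ∈ (g) iff g | f, i.e. iff the remainder of f on division by g is 0. Divide f by g (g is monic, so eliminate the leading term of the running remainder at each step):
  leading term -x^2: subtract (-x)·g(x) = -x^2, leaving 3·x + 2
  leading term 3·x: subtract (3)·g(x) = 3·x, leaving 2
The remainder r(x) = 2 ≠ 0 (and deg r < deg g), so g ∤ f, i.e. f ∉ (g).

Final answer: NO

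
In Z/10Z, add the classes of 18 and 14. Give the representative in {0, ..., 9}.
2

Reduce the summands first: 18 ≡ 8, 14 ≡ 4 (mod 10), so 18 + 14 ≡ 8 + 4 (mod 10). 8 + 4 = 12; 12 = 1·10 + 2, so (18 + 14) mod 10 = 2.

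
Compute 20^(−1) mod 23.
20^(−1) ≡ 15 (mod 23)

Apply the extended Euclidean algorithm to (23, 20), tracking rows (r, s, t) with s·23 + t·20 = r. Each division r_prev = q·r_cur + r_new produces the new row as (previous row) − q·(current row):
  row A: (23, 1, 0)   [1·23 + 0·20 = 23]
  row B: (20, 0, 1)   [0·23 + 1·20 = 20]
  23 = 1·20 + 3   → row C = row A − 1·row B = (3, 1, −1)   [check: 1·23 − 1·20 = 3]
  20 = 6·3 + 2   → row D = row B − 6·row C = (2, −6, 7)   [check: −6·23 + 7·20 = 2]
  3 = 1·2 + 1   → row E = row C − 1·row D = (1, 7, −8)   [check: 7·23 − 8·20 = 1]
  2 = 2·1 + 0   → remainder 0, stop. gcd = 1 (last nonzero row E).
The gcd is 1, so 20 is invertible mod 23. The last nonzero row gives 7·23 − 8·20 = 1, so t = −8. So 20^(−1) ≡ −8 ≡ 15 (mod 23). Verify: 20 · 15 = 300 ≡ 1 (mod 23). ✓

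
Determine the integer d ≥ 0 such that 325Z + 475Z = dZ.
In the PID Z, (a, b) is generated by gcd(a, b). Compute gcd(475, 325) with the extended Euclidean algorithm, tracking rows (r, s, t) with s·475 + t·325 = r:
  row A: (475, 1, 0)   [1·475 + 0·325 = 475]
  row B: (325, 0, 1)   [0·475 + 1·325 = 325]
  475 = 1·325 + 150   → row C = row A − 1·row B = (150, 1, −1)   [check: 1·475 − 1·325 = 150]
  325 = 2·150 + 25   → row D = row B − 2·row C = (25, −2, 3)   [check: −2·475 + 3·325 = 25]
  150 = 6·25 + 0   → remainder 0, stop. gcd = 25 (last nonzero row D).
So gcd(325, 475) = 25, with Bézout identity −2·475 + 3·325 = 25. Containment (⊇): the Bézout identity exhibits 25 as an element of (325, 475), giving (25) ⊆ (325, 475). Containment (⊆): since 25 | 325 and 25 | 475 (325 = 25·13, 475 = 25·19), every Z-linear combination of 325 and 475 is divisible by 25, so (325, 475) ⊆ (25). Therefore (325, 475) = (25), d = 25.

Final answer: (325, 475) = (25); d = 25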